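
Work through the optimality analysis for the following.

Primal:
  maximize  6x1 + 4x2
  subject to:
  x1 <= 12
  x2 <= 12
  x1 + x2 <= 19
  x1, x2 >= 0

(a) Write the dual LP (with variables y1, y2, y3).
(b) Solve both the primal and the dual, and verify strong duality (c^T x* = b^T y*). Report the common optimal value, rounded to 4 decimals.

The standard primal-dual pair for 'max c^T x s.t. A x <= b, x >= 0' is:
  Dual:  min b^T y  s.t.  A^T y >= c,  y >= 0.

So the dual LP is:
  minimize  12y1 + 12y2 + 19y3
  subject to:
    y1 + y3 >= 6
    y2 + y3 >= 4
    y1, y2, y3 >= 0

Solving the primal: x* = (12, 7).
  primal value c^T x* = 100.
Solving the dual: y* = (2, 0, 4).
  dual value b^T y* = 100.
Strong duality: c^T x* = b^T y*. Confirmed.

100


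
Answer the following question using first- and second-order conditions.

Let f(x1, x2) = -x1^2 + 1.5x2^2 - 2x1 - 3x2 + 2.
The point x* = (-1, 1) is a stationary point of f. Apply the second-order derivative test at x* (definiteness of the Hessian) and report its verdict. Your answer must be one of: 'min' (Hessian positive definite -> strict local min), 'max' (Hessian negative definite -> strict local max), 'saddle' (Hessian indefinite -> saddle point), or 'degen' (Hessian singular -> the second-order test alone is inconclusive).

Compute the Hessian H = grad^2 f:
  H = [[-2, 0], [0, 3]]
Verify stationarity: grad f(x*) = H x* + g = (0, 0).
Eigenvalues of H: -2, 3.
Eigenvalues have mixed signs, so H is indefinite -> x* is a saddle point.

saddle


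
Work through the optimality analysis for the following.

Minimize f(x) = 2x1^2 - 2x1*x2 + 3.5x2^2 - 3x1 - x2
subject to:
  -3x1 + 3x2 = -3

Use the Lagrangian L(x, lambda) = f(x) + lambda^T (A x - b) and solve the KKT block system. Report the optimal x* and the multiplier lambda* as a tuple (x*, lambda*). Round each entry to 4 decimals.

Form the Lagrangian:
  L(x, lambda) = (1/2) x^T Q x + c^T x + lambda^T (A x - b)
Stationarity (grad_x L = 0): Q x + c + A^T lambda = 0.
Primal feasibility: A x = b.

This gives the KKT block system:
  [ Q   A^T ] [ x     ]   [-c ]
  [ A    0  ] [ lambda ] = [ b ]

Solving the linear system:
  x*      = (1.2857, 0.2857)
  lambda* = (0.5238)
  f(x*)   = -1.2857

x* = (1.2857, 0.2857), lambda* = (0.5238)


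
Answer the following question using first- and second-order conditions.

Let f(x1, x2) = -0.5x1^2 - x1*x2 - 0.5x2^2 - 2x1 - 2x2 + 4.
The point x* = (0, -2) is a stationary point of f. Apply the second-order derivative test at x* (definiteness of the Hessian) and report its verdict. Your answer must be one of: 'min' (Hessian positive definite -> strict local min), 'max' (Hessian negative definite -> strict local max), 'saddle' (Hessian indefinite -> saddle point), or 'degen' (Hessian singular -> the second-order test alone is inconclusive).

Compute the Hessian H = grad^2 f:
  H = [[-1, -1], [-1, -1]]
Verify stationarity: grad f(x*) = H x* + g = (0, 0).
Eigenvalues of H: -2, 0.
H has a zero eigenvalue (singular; negative semidefinite but not definite), so H is neither positive definite, negative definite, nor indefinite. The second-order test alone is inconclusive -> degen.
(Indeed, f is constant along the null direction of H through x*, so x* is not a strict local extremum.)

degen


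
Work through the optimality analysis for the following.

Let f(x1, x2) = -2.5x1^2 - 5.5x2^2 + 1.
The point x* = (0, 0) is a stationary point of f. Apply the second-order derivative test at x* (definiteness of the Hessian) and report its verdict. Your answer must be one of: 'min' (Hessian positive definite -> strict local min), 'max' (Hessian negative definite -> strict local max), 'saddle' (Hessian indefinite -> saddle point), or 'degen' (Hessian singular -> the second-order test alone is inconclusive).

Compute the Hessian H = grad^2 f:
  H = [[-5, 0], [0, -11]]
Verify stationarity: grad f(x*) = H x* + g = (0, 0).
Eigenvalues of H: -11, -5.
Both eigenvalues < 0, so H is negative definite -> x* is a strict local max.

max


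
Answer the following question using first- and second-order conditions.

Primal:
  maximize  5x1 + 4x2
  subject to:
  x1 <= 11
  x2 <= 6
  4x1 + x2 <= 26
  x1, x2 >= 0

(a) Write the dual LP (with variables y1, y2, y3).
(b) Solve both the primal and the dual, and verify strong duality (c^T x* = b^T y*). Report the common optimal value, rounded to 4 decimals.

The standard primal-dual pair for 'max c^T x s.t. A x <= b, x >= 0' is:
  Dual:  min b^T y  s.t.  A^T y >= c,  y >= 0.

So the dual LP is:
  minimize  11y1 + 6y2 + 26y3
  subject to:
    y1 + 4y3 >= 5
    y2 + y3 >= 4
    y1, y2, y3 >= 0

Solving the primal: x* = (5, 6).
  primal value c^T x* = 49.
Solving the dual: y* = (0, 2.75, 1.25).
  dual value b^T y* = 49.
Strong duality: c^T x* = b^T y*. Confirmed.

49


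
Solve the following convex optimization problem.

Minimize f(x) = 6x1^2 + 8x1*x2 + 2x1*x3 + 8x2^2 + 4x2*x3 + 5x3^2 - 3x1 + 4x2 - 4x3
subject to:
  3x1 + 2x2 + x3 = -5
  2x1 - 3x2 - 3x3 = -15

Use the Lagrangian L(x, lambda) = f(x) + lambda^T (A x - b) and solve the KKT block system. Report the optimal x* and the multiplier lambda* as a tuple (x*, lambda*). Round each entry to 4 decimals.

Form the Lagrangian:
  L(x, lambda) = (1/2) x^T Q x + c^T x + lambda^T (A x - b)
Stationarity (grad_x L = 0): Q x + c + A^T lambda = 0.
Primal feasibility: A x = b.

This gives the KKT block system:
  [ Q   A^T ] [ x     ]   [-c ]
  [ A    0  ] [ lambda ] = [ b ]

Solving the linear system:
  x*      = (-3.0771, 1.2827, 1.6659)
  lambda* = (5.0658, 5.5672)
  f(x*)   = 58.2676

x* = (-3.0771, 1.2827, 1.6659), lambda* = (5.0658, 5.5672)


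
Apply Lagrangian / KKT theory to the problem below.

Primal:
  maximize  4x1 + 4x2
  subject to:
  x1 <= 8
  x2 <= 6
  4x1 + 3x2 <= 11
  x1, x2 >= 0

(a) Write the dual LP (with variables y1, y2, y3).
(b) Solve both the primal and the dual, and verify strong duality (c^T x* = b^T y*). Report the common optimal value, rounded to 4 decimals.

The standard primal-dual pair for 'max c^T x s.t. A x <= b, x >= 0' is:
  Dual:  min b^T y  s.t.  A^T y >= c,  y >= 0.

So the dual LP is:
  minimize  8y1 + 6y2 + 11y3
  subject to:
    y1 + 4y3 >= 4
    y2 + 3y3 >= 4
    y1, y2, y3 >= 0

Solving the primal: x* = (0, 3.6667).
  primal value c^T x* = 14.6667.
Solving the dual: y* = (0, 0, 1.3333).
  dual value b^T y* = 14.6667.
Strong duality: c^T x* = b^T y*. Confirmed.

14.6667


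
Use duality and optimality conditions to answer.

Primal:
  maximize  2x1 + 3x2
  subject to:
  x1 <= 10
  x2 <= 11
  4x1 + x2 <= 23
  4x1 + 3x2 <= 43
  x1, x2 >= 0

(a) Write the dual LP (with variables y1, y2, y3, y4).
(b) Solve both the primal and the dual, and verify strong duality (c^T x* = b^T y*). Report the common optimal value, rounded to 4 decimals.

The standard primal-dual pair for 'max c^T x s.t. A x <= b, x >= 0' is:
  Dual:  min b^T y  s.t.  A^T y >= c,  y >= 0.

So the dual LP is:
  minimize  10y1 + 11y2 + 23y3 + 43y4
  subject to:
    y1 + 4y3 + 4y4 >= 2
    y2 + y3 + 3y4 >= 3
    y1, y2, y3, y4 >= 0

Solving the primal: x* = (2.5, 11).
  primal value c^T x* = 38.
Solving the dual: y* = (0, 1.5, 0, 0.5).
  dual value b^T y* = 38.
Strong duality: c^T x* = b^T y*. Confirmed.

38


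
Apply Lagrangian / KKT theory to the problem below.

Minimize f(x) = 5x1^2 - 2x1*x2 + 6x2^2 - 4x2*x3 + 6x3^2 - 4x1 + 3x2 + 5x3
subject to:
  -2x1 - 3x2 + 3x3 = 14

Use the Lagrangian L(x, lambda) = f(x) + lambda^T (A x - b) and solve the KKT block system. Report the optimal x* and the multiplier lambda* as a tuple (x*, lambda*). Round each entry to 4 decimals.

Form the Lagrangian:
  L(x, lambda) = (1/2) x^T Q x + c^T x + lambda^T (A x - b)
Stationarity (grad_x L = 0): Q x + c + A^T lambda = 0.
Primal feasibility: A x = b.

This gives the KKT block system:
  [ Q   A^T ] [ x     ]   [-c ]
  [ A    0  ] [ lambda ] = [ b ]

Solving the linear system:
  x*      = (-1.8596, -2.4459, 0.981)
  lambda* = (-8.852)
  f(x*)   = 64.4668

x* = (-1.8596, -2.4459, 0.981), lambda* = (-8.852)


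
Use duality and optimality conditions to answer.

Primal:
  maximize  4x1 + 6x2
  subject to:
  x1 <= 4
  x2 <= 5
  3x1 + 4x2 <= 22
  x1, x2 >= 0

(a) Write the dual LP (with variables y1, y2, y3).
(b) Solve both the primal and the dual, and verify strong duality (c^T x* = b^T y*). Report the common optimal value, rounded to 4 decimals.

The standard primal-dual pair for 'max c^T x s.t. A x <= b, x >= 0' is:
  Dual:  min b^T y  s.t.  A^T y >= c,  y >= 0.

So the dual LP is:
  minimize  4y1 + 5y2 + 22y3
  subject to:
    y1 + 3y3 >= 4
    y2 + 4y3 >= 6
    y1, y2, y3 >= 0

Solving the primal: x* = (0.6667, 5).
  primal value c^T x* = 32.6667.
Solving the dual: y* = (0, 0.6667, 1.3333).
  dual value b^T y* = 32.6667.
Strong duality: c^T x* = b^T y*. Confirmed.

32.6667


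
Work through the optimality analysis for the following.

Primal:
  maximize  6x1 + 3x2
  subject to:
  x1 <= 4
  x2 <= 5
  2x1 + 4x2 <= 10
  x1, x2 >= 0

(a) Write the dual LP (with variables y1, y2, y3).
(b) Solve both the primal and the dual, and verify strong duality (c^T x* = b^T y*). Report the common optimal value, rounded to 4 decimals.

The standard primal-dual pair for 'max c^T x s.t. A x <= b, x >= 0' is:
  Dual:  min b^T y  s.t.  A^T y >= c,  y >= 0.

So the dual LP is:
  minimize  4y1 + 5y2 + 10y3
  subject to:
    y1 + 2y3 >= 6
    y2 + 4y3 >= 3
    y1, y2, y3 >= 0

Solving the primal: x* = (4, 0.5).
  primal value c^T x* = 25.5.
Solving the dual: y* = (4.5, 0, 0.75).
  dual value b^T y* = 25.5.
Strong duality: c^T x* = b^T y*. Confirmed.

25.5


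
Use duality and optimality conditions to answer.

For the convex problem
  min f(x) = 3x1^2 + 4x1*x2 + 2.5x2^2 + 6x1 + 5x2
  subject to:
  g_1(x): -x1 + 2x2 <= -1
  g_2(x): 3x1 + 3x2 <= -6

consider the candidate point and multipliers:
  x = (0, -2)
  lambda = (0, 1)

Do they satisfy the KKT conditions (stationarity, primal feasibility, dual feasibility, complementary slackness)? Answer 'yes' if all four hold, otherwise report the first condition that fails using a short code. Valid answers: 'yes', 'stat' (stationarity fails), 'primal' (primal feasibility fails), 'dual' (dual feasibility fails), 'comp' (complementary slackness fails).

Gradient of f: grad f(x) = Q x + c = (-2, -5)
Constraint values g_i(x) = a_i^T x - b_i:
  g_1((0, -2)) = -3
  g_2((0, -2)) = 0
Stationarity residual: grad f(x) + sum_i lambda_i a_i = (1, -2)
  -> stationarity FAILS
Primal feasibility (all g_i <= 0): OK
Dual feasibility (all lambda_i >= 0): OK
Complementary slackness (lambda_i * g_i(x) = 0 for all i): OK

Verdict: the first failing condition is stationarity -> stat.

stat


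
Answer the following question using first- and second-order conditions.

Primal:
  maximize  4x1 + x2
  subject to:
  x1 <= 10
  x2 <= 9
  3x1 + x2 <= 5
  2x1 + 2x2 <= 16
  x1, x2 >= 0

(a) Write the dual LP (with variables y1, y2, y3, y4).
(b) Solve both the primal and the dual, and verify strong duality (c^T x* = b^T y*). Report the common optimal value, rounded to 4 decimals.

The standard primal-dual pair for 'max c^T x s.t. A x <= b, x >= 0' is:
  Dual:  min b^T y  s.t.  A^T y >= c,  y >= 0.

So the dual LP is:
  minimize  10y1 + 9y2 + 5y3 + 16y4
  subject to:
    y1 + 3y3 + 2y4 >= 4
    y2 + y3 + 2y4 >= 1
    y1, y2, y3, y4 >= 0

Solving the primal: x* = (1.6667, 0).
  primal value c^T x* = 6.6667.
Solving the dual: y* = (0, 0, 1.3333, 0).
  dual value b^T y* = 6.6667.
Strong duality: c^T x* = b^T y*. Confirmed.

6.6667


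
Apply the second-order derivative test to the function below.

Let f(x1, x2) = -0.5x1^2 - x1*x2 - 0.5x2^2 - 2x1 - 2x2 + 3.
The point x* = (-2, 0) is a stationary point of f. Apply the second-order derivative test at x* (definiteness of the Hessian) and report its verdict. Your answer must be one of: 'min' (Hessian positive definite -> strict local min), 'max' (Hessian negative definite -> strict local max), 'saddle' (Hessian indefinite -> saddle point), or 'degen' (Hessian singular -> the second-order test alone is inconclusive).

Compute the Hessian H = grad^2 f:
  H = [[-1, -1], [-1, -1]]
Verify stationarity: grad f(x*) = H x* + g = (0, 0).
Eigenvalues of H: -2, 0.
H has a zero eigenvalue (singular; negative semidefinite but not definite), so H is neither positive definite, negative definite, nor indefinite. The second-order test alone is inconclusive -> degen.
(Indeed, f is constant along the null direction of H through x*, so x* is not a strict local extremum.)

degen


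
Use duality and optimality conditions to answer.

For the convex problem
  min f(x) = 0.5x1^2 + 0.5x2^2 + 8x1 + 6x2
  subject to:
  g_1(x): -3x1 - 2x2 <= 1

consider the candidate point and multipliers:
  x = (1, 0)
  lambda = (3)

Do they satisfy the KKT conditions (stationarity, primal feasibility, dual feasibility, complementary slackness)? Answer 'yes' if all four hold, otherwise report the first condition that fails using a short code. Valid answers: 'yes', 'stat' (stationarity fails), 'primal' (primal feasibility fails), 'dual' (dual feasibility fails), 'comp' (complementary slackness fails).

Gradient of f: grad f(x) = Q x + c = (9, 6)
Constraint values g_i(x) = a_i^T x - b_i:
  g_1((1, 0)) = -4
Stationarity residual: grad f(x) + sum_i lambda_i a_i = (0, 0)
  -> stationarity OK
Primal feasibility (all g_i <= 0): OK
Dual feasibility (all lambda_i >= 0): OK
Complementary slackness (lambda_i * g_i(x) = 0 for all i): FAILS

Verdict: the first failing condition is complementary_slackness -> comp.

comp


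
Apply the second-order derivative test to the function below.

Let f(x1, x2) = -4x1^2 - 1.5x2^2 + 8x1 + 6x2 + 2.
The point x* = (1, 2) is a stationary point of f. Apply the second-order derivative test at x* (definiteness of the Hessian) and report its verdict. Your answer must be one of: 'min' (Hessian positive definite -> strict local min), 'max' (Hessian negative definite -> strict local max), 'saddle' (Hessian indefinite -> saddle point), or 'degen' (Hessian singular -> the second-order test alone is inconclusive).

Compute the Hessian H = grad^2 f:
  H = [[-8, 0], [0, -3]]
Verify stationarity: grad f(x*) = H x* + g = (0, 0).
Eigenvalues of H: -8, -3.
Both eigenvalues < 0, so H is negative definite -> x* is a strict local max.

max


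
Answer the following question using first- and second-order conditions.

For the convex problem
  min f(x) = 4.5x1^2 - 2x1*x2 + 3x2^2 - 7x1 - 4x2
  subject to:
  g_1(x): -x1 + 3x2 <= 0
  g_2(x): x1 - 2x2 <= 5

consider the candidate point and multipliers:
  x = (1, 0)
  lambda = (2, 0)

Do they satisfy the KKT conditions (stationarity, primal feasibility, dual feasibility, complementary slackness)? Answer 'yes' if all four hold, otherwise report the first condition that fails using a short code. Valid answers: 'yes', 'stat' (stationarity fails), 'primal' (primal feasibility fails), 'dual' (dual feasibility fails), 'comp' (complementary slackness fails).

Gradient of f: grad f(x) = Q x + c = (2, -6)
Constraint values g_i(x) = a_i^T x - b_i:
  g_1((1, 0)) = -1
  g_2((1, 0)) = -4
Stationarity residual: grad f(x) + sum_i lambda_i a_i = (0, 0)
  -> stationarity OK
Primal feasibility (all g_i <= 0): OK
Dual feasibility (all lambda_i >= 0): OK
Complementary slackness (lambda_i * g_i(x) = 0 for all i): FAILS

Verdict: the first failing condition is complementary_slackness -> comp.

comp


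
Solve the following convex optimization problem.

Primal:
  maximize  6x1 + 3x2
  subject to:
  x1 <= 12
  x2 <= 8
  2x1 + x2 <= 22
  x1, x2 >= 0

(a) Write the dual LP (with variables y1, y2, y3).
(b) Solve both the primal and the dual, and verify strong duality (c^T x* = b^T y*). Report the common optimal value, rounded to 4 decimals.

The standard primal-dual pair for 'max c^T x s.t. A x <= b, x >= 0' is:
  Dual:  min b^T y  s.t.  A^T y >= c,  y >= 0.

So the dual LP is:
  minimize  12y1 + 8y2 + 22y3
  subject to:
    y1 + 2y3 >= 6
    y2 + y3 >= 3
    y1, y2, y3 >= 0

Solving the primal: x* = (11, 0).
  primal value c^T x* = 66.
Solving the dual: y* = (0, 0, 3).
  dual value b^T y* = 66.
Strong duality: c^T x* = b^T y*. Confirmed.

66


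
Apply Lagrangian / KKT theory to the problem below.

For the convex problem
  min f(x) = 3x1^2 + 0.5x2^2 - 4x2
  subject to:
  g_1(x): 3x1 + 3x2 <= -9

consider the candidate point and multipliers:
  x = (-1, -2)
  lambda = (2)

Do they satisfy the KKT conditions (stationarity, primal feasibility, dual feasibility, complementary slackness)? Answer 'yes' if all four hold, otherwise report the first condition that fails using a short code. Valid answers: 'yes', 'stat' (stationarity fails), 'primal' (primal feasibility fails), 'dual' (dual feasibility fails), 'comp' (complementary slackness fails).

Gradient of f: grad f(x) = Q x + c = (-6, -6)
Constraint values g_i(x) = a_i^T x - b_i:
  g_1((-1, -2)) = 0
Stationarity residual: grad f(x) + sum_i lambda_i a_i = (0, 0)
  -> stationarity OK
Primal feasibility (all g_i <= 0): OK
Dual feasibility (all lambda_i >= 0): OK
Complementary slackness (lambda_i * g_i(x) = 0 for all i): OK

Verdict: yes, KKT holds.

yes


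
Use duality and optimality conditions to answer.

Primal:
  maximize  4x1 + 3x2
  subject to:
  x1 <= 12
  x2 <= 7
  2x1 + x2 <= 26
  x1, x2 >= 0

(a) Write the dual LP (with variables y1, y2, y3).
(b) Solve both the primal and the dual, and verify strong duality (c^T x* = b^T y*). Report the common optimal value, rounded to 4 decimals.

The standard primal-dual pair for 'max c^T x s.t. A x <= b, x >= 0' is:
  Dual:  min b^T y  s.t.  A^T y >= c,  y >= 0.

So the dual LP is:
  minimize  12y1 + 7y2 + 26y3
  subject to:
    y1 + 2y3 >= 4
    y2 + y3 >= 3
    y1, y2, y3 >= 0

Solving the primal: x* = (9.5, 7).
  primal value c^T x* = 59.
Solving the dual: y* = (0, 1, 2).
  dual value b^T y* = 59.
Strong duality: c^T x* = b^T y*. Confirmed.

59


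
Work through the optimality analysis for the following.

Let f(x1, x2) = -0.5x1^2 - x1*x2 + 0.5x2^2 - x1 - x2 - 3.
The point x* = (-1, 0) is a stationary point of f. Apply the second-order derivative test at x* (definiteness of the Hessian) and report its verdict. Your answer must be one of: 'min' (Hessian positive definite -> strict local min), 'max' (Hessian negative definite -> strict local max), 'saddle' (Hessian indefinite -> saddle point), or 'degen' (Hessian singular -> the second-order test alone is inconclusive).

Compute the Hessian H = grad^2 f:
  H = [[-1, -1], [-1, 1]]
Verify stationarity: grad f(x*) = H x* + g = (0, 0).
Eigenvalues of H: -1.4142, 1.4142.
Eigenvalues have mixed signs, so H is indefinite -> x* is a saddle point.

saddle


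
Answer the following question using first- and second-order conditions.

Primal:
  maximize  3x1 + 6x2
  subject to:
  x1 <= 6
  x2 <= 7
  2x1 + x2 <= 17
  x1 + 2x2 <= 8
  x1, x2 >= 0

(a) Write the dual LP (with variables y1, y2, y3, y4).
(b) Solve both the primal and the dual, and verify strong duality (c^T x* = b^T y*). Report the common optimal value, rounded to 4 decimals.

The standard primal-dual pair for 'max c^T x s.t. A x <= b, x >= 0' is:
  Dual:  min b^T y  s.t.  A^T y >= c,  y >= 0.

So the dual LP is:
  minimize  6y1 + 7y2 + 17y3 + 8y4
  subject to:
    y1 + 2y3 + y4 >= 3
    y2 + y3 + 2y4 >= 6
    y1, y2, y3, y4 >= 0

Solving the primal: x* = (0, 4).
  primal value c^T x* = 24.
Solving the dual: y* = (0, 0, 0, 3).
  dual value b^T y* = 24.
Strong duality: c^T x* = b^T y*. Confirmed.

24


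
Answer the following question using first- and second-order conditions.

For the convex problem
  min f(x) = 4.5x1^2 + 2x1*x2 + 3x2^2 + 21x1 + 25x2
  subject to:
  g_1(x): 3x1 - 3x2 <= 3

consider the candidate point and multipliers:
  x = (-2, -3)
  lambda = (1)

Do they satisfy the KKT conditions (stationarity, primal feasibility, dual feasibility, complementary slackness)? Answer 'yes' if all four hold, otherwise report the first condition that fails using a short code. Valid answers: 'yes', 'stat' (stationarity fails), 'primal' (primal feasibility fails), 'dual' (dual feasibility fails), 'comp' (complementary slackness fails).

Gradient of f: grad f(x) = Q x + c = (-3, 3)
Constraint values g_i(x) = a_i^T x - b_i:
  g_1((-2, -3)) = 0
Stationarity residual: grad f(x) + sum_i lambda_i a_i = (0, 0)
  -> stationarity OK
Primal feasibility (all g_i <= 0): OK
Dual feasibility (all lambda_i >= 0): OK
Complementary slackness (lambda_i * g_i(x) = 0 for all i): OK

Verdict: yes, KKT holds.

yes


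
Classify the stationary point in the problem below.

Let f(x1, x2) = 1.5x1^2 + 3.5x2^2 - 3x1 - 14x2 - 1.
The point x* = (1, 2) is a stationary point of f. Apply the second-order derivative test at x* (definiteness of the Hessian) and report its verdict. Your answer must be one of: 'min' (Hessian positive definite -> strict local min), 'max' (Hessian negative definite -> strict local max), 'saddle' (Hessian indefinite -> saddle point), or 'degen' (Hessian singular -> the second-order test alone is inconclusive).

Compute the Hessian H = grad^2 f:
  H = [[3, 0], [0, 7]]
Verify stationarity: grad f(x*) = H x* + g = (0, 0).
Eigenvalues of H: 3, 7.
Both eigenvalues > 0, so H is positive definite -> x* is a strict local min.

min


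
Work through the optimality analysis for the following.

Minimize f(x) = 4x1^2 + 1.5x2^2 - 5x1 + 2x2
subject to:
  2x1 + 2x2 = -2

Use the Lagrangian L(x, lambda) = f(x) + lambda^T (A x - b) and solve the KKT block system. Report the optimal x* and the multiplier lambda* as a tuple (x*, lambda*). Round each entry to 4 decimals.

Form the Lagrangian:
  L(x, lambda) = (1/2) x^T Q x + c^T x + lambda^T (A x - b)
Stationarity (grad_x L = 0): Q x + c + A^T lambda = 0.
Primal feasibility: A x = b.

This gives the KKT block system:
  [ Q   A^T ] [ x     ]   [-c ]
  [ A    0  ] [ lambda ] = [ b ]

Solving the linear system:
  x*      = (0.3636, -1.3636)
  lambda* = (1.0455)
  f(x*)   = -1.2273

x* = (0.3636, -1.3636), lambda* = (1.0455)


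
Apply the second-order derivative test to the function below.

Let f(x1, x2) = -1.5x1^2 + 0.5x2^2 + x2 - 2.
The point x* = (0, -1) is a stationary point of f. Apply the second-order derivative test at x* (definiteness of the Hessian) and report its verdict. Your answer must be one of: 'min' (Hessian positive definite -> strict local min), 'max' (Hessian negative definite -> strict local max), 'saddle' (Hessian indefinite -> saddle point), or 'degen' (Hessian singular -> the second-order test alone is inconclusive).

Compute the Hessian H = grad^2 f:
  H = [[-3, 0], [0, 1]]
Verify stationarity: grad f(x*) = H x* + g = (0, 0).
Eigenvalues of H: -3, 1.
Eigenvalues have mixed signs, so H is indefinite -> x* is a saddle point.

saddle


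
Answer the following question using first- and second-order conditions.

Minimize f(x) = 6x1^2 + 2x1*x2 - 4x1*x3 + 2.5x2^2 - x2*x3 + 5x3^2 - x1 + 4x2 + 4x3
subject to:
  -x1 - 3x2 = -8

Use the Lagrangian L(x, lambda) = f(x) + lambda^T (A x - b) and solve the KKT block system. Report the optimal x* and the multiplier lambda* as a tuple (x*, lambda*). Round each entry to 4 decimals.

Form the Lagrangian:
  L(x, lambda) = (1/2) x^T Q x + c^T x + lambda^T (A x - b)
Stationarity (grad_x L = 0): Q x + c + A^T lambda = 0.
Primal feasibility: A x = b.

This gives the KKT block system:
  [ Q   A^T ] [ x     ]   [-c ]
  [ A    0  ] [ lambda ] = [ b ]

Solving the linear system:
  x*      = (0.0967, 2.6344, -0.0979)
  lambda* = (5.8211)
  f(x*)   = 28.3093

x* = (0.0967, 2.6344, -0.0979), lambda* = (5.8211)


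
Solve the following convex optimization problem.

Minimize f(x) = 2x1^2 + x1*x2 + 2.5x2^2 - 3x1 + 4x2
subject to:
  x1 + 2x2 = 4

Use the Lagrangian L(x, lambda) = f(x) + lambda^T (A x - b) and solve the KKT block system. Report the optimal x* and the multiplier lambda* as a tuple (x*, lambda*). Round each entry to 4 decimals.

Form the Lagrangian:
  L(x, lambda) = (1/2) x^T Q x + c^T x + lambda^T (A x - b)
Stationarity (grad_x L = 0): Q x + c + A^T lambda = 0.
Primal feasibility: A x = b.

This gives the KKT block system:
  [ Q   A^T ] [ x     ]   [-c ]
  [ A    0  ] [ lambda ] = [ b ]

Solving the linear system:
  x*      = (1.8824, 1.0588)
  lambda* = (-5.5882)
  f(x*)   = 10.4706

x* = (1.8824, 1.0588), lambda* = (-5.5882)


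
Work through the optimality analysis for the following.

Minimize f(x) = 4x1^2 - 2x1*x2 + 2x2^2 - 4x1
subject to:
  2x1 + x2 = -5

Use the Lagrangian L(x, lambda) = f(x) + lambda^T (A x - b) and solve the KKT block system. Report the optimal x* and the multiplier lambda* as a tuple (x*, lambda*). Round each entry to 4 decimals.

Form the Lagrangian:
  L(x, lambda) = (1/2) x^T Q x + c^T x + lambda^T (A x - b)
Stationarity (grad_x L = 0): Q x + c + A^T lambda = 0.
Primal feasibility: A x = b.

This gives the KKT block system:
  [ Q   A^T ] [ x     ]   [-c ]
  [ A    0  ] [ lambda ] = [ b ]

Solving the linear system:
  x*      = (-1.4375, -2.125)
  lambda* = (5.625)
  f(x*)   = 16.9375

x* = (-1.4375, -2.125), lambda* = (5.625)


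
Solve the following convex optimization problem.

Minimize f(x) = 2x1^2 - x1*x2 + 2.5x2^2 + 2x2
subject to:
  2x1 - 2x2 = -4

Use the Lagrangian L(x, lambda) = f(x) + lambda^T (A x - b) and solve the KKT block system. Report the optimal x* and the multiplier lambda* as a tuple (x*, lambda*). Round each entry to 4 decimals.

Form the Lagrangian:
  L(x, lambda) = (1/2) x^T Q x + c^T x + lambda^T (A x - b)
Stationarity (grad_x L = 0): Q x + c + A^T lambda = 0.
Primal feasibility: A x = b.

This gives the KKT block system:
  [ Q   A^T ] [ x     ]   [-c ]
  [ A    0  ] [ lambda ] = [ b ]

Solving the linear system:
  x*      = (-1.4286, 0.5714)
  lambda* = (3.1429)
  f(x*)   = 6.8571

x* = (-1.4286, 0.5714), lambda* = (3.1429)


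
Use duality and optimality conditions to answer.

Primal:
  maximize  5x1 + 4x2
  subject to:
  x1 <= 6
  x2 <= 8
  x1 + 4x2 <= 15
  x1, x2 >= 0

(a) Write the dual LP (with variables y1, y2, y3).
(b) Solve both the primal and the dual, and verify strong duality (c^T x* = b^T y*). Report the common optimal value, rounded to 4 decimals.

The standard primal-dual pair for 'max c^T x s.t. A x <= b, x >= 0' is:
  Dual:  min b^T y  s.t.  A^T y >= c,  y >= 0.

So the dual LP is:
  minimize  6y1 + 8y2 + 15y3
  subject to:
    y1 + y3 >= 5
    y2 + 4y3 >= 4
    y1, y2, y3 >= 0

Solving the primal: x* = (6, 2.25).
  primal value c^T x* = 39.
Solving the dual: y* = (4, 0, 1).
  dual value b^T y* = 39.
Strong duality: c^T x* = b^T y*. Confirmed.

39


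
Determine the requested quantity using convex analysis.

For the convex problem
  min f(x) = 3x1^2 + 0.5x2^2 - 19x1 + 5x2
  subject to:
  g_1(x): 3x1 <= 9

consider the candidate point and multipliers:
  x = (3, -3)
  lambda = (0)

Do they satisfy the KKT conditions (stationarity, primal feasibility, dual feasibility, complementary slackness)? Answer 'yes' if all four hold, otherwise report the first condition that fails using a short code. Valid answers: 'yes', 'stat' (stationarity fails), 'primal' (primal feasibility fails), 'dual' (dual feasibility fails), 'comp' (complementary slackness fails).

Gradient of f: grad f(x) = Q x + c = (-1, 2)
Constraint values g_i(x) = a_i^T x - b_i:
  g_1((3, -3)) = 0
Stationarity residual: grad f(x) + sum_i lambda_i a_i = (-1, 2)
  -> stationarity FAILS
Primal feasibility (all g_i <= 0): OK
Dual feasibility (all lambda_i >= 0): OK
Complementary slackness (lambda_i * g_i(x) = 0 for all i): OK

Verdict: the first failing condition is stationarity -> stat.

stat


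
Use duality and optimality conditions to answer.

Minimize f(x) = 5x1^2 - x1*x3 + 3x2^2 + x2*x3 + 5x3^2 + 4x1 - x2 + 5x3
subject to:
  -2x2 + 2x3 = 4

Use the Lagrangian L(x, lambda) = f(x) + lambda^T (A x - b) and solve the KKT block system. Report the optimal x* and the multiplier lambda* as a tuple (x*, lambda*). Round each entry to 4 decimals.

Form the Lagrangian:
  L(x, lambda) = (1/2) x^T Q x + c^T x + lambda^T (A x - b)
Stationarity (grad_x L = 0): Q x + c + A^T lambda = 0.
Primal feasibility: A x = b.

This gives the KKT block system:
  [ Q   A^T ] [ x     ]   [-c ]
  [ A    0  ] [ lambda ] = [ b ]

Solving the linear system:
  x*      = (-0.3464, -1.4637, 0.5363)
  lambda* = (-4.6229)
  f(x*)   = 10.6257

x* = (-0.3464, -1.4637, 0.5363), lambda* = (-4.6229)


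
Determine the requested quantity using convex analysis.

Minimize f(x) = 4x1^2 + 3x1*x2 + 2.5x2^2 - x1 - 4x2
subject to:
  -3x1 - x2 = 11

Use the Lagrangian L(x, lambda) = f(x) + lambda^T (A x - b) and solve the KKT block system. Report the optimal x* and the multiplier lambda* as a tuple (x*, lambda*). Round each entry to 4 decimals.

Form the Lagrangian:
  L(x, lambda) = (1/2) x^T Q x + c^T x + lambda^T (A x - b)
Stationarity (grad_x L = 0): Q x + c + A^T lambda = 0.
Primal feasibility: A x = b.

This gives the KKT block system:
  [ Q   A^T ] [ x     ]   [-c ]
  [ A    0  ] [ lambda ] = [ b ]

Solving the linear system:
  x*      = (-4.0857, 1.2571)
  lambda* = (-9.9714)
  f(x*)   = 54.3714

x* = (-4.0857, 1.2571), lambda* = (-9.9714)


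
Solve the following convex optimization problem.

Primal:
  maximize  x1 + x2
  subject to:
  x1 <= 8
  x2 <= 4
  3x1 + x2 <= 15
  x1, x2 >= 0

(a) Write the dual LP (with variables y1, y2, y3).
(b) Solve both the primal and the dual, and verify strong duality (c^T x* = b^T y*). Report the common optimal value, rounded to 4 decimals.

The standard primal-dual pair for 'max c^T x s.t. A x <= b, x >= 0' is:
  Dual:  min b^T y  s.t.  A^T y >= c,  y >= 0.

So the dual LP is:
  minimize  8y1 + 4y2 + 15y3
  subject to:
    y1 + 3y3 >= 1
    y2 + y3 >= 1
    y1, y2, y3 >= 0

Solving the primal: x* = (3.6667, 4).
  primal value c^T x* = 7.6667.
Solving the dual: y* = (0, 0.6667, 0.3333).
  dual value b^T y* = 7.6667.
Strong duality: c^T x* = b^T y*. Confirmed.

7.6667


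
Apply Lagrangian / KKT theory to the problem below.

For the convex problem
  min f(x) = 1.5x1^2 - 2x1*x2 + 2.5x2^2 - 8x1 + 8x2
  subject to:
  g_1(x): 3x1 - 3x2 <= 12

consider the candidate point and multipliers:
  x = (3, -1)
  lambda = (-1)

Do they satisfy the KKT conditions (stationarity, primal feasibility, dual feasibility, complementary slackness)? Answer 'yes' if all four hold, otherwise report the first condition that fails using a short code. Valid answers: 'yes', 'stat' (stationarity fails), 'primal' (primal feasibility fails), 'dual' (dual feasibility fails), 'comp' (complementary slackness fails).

Gradient of f: grad f(x) = Q x + c = (3, -3)
Constraint values g_i(x) = a_i^T x - b_i:
  g_1((3, -1)) = 0
Stationarity residual: grad f(x) + sum_i lambda_i a_i = (0, 0)
  -> stationarity OK
Primal feasibility (all g_i <= 0): OK
Dual feasibility (all lambda_i >= 0): FAILS
Complementary slackness (lambda_i * g_i(x) = 0 for all i): OK

Verdict: the first failing condition is dual_feasibility -> dual.

dual


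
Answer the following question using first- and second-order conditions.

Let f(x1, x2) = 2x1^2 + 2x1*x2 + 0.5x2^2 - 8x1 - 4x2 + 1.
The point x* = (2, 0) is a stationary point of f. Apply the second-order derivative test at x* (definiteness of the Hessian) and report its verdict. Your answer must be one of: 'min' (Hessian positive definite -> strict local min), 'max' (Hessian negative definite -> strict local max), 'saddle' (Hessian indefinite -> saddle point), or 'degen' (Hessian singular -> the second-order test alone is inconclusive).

Compute the Hessian H = grad^2 f:
  H = [[4, 2], [2, 1]]
Verify stationarity: grad f(x*) = H x* + g = (0, 0).
Eigenvalues of H: 0, 5.
H has a zero eigenvalue (singular; positive semidefinite but not definite), so H is neither positive definite, negative definite, nor indefinite. The second-order test alone is inconclusive -> degen.
(Indeed, f is constant along the null direction of H through x*, so x* is not a strict local extremum.)

degen


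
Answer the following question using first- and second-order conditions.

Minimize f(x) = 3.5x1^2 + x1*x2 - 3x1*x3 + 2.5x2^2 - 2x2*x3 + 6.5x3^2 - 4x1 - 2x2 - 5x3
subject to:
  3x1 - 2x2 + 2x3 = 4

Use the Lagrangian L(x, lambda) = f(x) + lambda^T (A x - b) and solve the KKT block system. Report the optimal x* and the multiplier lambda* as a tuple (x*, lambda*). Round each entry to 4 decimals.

Form the Lagrangian:
  L(x, lambda) = (1/2) x^T Q x + c^T x + lambda^T (A x - b)
Stationarity (grad_x L = 0): Q x + c + A^T lambda = 0.
Primal feasibility: A x = b.

This gives the KKT block system:
  [ Q   A^T ] [ x     ]   [-c ]
  [ A    0  ] [ lambda ] = [ b ]

Solving the linear system:
  x*      = (1.0421, 0.3056, 0.7425)
  lambda* = (-0.4575)
  f(x*)   = -3.3309

x* = (1.0421, 0.3056, 0.7425), lambda* = (-0.4575)


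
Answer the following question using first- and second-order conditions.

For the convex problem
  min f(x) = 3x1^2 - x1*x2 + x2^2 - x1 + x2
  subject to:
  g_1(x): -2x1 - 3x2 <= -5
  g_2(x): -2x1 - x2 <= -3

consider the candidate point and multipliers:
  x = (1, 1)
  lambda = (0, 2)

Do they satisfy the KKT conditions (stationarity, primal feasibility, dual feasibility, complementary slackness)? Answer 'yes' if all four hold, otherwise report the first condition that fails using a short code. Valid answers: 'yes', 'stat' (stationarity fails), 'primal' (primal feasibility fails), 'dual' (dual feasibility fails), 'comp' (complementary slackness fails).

Gradient of f: grad f(x) = Q x + c = (4, 2)
Constraint values g_i(x) = a_i^T x - b_i:
  g_1((1, 1)) = 0
  g_2((1, 1)) = 0
Stationarity residual: grad f(x) + sum_i lambda_i a_i = (0, 0)
  -> stationarity OK
Primal feasibility (all g_i <= 0): OK
Dual feasibility (all lambda_i >= 0): OK
Complementary slackness (lambda_i * g_i(x) = 0 for all i): OK

Verdict: yes, KKT holds.

yes


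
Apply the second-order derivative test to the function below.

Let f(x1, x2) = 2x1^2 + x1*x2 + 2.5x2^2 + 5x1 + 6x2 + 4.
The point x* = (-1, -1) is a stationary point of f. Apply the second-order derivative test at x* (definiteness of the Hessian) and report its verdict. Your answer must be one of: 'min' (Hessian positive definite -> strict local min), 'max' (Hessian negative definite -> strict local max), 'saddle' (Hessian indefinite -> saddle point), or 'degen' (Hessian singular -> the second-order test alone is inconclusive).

Compute the Hessian H = grad^2 f:
  H = [[4, 1], [1, 5]]
Verify stationarity: grad f(x*) = H x* + g = (0, 0).
Eigenvalues of H: 3.382, 5.618.
Both eigenvalues > 0, so H is positive definite -> x* is a strict local min.

min


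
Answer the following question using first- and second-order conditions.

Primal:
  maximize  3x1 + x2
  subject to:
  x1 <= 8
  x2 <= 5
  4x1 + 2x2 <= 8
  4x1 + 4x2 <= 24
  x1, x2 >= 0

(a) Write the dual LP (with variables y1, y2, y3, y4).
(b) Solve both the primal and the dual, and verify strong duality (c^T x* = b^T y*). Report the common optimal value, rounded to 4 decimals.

The standard primal-dual pair for 'max c^T x s.t. A x <= b, x >= 0' is:
  Dual:  min b^T y  s.t.  A^T y >= c,  y >= 0.

So the dual LP is:
  minimize  8y1 + 5y2 + 8y3 + 24y4
  subject to:
    y1 + 4y3 + 4y4 >= 3
    y2 + 2y3 + 4y4 >= 1
    y1, y2, y3, y4 >= 0

Solving the primal: x* = (2, 0).
  primal value c^T x* = 6.
Solving the dual: y* = (0, 0, 0.75, 0).
  dual value b^T y* = 6.
Strong duality: c^T x* = b^T y*. Confirmed.

6


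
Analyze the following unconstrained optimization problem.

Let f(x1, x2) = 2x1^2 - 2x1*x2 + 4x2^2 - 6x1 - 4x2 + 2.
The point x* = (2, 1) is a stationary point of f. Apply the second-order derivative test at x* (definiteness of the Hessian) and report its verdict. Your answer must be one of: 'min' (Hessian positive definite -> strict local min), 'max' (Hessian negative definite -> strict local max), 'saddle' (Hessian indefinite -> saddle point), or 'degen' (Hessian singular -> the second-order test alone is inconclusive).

Compute the Hessian H = grad^2 f:
  H = [[4, -2], [-2, 8]]
Verify stationarity: grad f(x*) = H x* + g = (0, 0).
Eigenvalues of H: 3.1716, 8.8284.
Both eigenvalues > 0, so H is positive definite -> x* is a strict local min.

min


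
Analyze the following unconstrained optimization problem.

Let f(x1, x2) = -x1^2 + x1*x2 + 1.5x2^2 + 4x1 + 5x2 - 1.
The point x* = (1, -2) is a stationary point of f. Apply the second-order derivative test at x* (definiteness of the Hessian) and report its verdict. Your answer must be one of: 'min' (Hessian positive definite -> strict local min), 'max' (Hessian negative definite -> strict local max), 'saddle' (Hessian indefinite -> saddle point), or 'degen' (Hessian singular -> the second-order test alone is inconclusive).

Compute the Hessian H = grad^2 f:
  H = [[-2, 1], [1, 3]]
Verify stationarity: grad f(x*) = H x* + g = (0, 0).
Eigenvalues of H: -2.1926, 3.1926.
Eigenvalues have mixed signs, so H is indefinite -> x* is a saddle point.

saddle


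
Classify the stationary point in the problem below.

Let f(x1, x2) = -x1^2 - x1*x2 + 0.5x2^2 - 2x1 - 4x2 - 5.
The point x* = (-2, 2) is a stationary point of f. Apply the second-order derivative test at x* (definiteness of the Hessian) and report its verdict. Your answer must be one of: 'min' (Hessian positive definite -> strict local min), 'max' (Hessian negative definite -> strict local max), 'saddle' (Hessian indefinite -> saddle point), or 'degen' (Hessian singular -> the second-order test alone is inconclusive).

Compute the Hessian H = grad^2 f:
  H = [[-2, -1], [-1, 1]]
Verify stationarity: grad f(x*) = H x* + g = (0, 0).
Eigenvalues of H: -2.3028, 1.3028.
Eigenvalues have mixed signs, so H is indefinite -> x* is a saddle point.

saddle


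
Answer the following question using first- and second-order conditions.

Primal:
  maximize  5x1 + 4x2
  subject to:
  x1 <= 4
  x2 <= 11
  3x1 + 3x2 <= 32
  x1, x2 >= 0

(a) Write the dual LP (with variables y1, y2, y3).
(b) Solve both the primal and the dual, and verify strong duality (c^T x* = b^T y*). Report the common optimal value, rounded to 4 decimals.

The standard primal-dual pair for 'max c^T x s.t. A x <= b, x >= 0' is:
  Dual:  min b^T y  s.t.  A^T y >= c,  y >= 0.

So the dual LP is:
  minimize  4y1 + 11y2 + 32y3
  subject to:
    y1 + 3y3 >= 5
    y2 + 3y3 >= 4
    y1, y2, y3 >= 0

Solving the primal: x* = (4, 6.6667).
  primal value c^T x* = 46.6667.
Solving the dual: y* = (1, 0, 1.3333).
  dual value b^T y* = 46.6667.
Strong duality: c^T x* = b^T y*. Confirmed.

46.6667


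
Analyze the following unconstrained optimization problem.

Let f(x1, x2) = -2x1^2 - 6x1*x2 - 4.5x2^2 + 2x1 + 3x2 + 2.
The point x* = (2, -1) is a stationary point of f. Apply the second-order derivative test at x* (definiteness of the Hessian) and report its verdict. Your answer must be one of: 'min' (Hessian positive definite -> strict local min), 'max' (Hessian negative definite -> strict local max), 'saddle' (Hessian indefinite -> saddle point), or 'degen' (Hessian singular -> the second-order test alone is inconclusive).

Compute the Hessian H = grad^2 f:
  H = [[-4, -6], [-6, -9]]
Verify stationarity: grad f(x*) = H x* + g = (0, 0).
Eigenvalues of H: -13, 0.
H has a zero eigenvalue (singular; negative semidefinite but not definite), so H is neither positive definite, negative definite, nor indefinite. The second-order test alone is inconclusive -> degen.
(Indeed, f is constant along the null direction of H through x*, so x* is not a strict local extremum.)

degen


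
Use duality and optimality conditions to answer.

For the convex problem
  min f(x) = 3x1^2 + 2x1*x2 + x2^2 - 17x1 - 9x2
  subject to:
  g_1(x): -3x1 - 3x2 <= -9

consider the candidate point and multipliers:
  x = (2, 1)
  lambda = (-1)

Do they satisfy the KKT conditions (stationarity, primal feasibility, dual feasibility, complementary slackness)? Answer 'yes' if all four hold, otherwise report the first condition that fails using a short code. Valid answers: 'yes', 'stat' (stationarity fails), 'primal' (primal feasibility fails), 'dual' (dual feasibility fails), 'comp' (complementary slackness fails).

Gradient of f: grad f(x) = Q x + c = (-3, -3)
Constraint values g_i(x) = a_i^T x - b_i:
  g_1((2, 1)) = 0
Stationarity residual: grad f(x) + sum_i lambda_i a_i = (0, 0)
  -> stationarity OK
Primal feasibility (all g_i <= 0): OK
Dual feasibility (all lambda_i >= 0): FAILS
Complementary slackness (lambda_i * g_i(x) = 0 for all i): OK

Verdict: the first failing condition is dual_feasibility -> dual.

dual
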